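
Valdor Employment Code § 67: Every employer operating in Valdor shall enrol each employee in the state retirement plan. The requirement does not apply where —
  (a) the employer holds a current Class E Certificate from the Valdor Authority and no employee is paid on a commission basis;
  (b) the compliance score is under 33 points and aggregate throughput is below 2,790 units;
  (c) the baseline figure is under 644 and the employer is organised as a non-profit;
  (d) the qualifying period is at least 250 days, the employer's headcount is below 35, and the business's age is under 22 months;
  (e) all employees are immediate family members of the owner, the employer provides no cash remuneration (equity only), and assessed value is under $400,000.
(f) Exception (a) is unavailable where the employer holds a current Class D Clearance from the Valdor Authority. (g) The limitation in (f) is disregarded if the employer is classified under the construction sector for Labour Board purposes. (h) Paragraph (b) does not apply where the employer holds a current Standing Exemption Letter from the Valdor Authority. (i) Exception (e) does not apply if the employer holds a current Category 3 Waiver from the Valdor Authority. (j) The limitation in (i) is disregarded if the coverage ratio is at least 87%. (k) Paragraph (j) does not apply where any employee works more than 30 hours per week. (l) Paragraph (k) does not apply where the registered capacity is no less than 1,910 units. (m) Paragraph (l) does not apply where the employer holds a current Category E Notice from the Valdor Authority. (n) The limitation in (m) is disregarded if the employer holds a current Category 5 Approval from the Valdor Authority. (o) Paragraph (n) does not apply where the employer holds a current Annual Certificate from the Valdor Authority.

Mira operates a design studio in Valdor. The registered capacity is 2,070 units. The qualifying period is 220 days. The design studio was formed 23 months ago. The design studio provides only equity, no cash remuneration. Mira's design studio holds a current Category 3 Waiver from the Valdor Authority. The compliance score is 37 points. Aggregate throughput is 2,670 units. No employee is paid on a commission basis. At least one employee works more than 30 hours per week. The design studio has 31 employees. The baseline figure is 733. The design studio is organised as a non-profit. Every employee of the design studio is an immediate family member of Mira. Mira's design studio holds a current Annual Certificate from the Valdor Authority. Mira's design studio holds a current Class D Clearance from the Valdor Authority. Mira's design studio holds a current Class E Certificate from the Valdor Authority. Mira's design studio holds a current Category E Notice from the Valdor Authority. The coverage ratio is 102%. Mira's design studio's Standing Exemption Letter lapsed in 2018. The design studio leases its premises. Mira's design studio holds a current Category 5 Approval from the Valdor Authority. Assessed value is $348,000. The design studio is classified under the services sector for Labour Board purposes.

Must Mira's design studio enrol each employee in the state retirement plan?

Exception (a) is satisfied on its face — a current Class E Certificate is held; no employee is paid on commission. Turning to paragraphs (f)–(g): (f) operates against (a): a current Class D Clearance is held. (g), which would lift (f), is not triggered — the design studio is classified under the services sector. (a) is therefore removed.
Exception (b) does not apply: the compliance score is 37 points, not under 33 points.
Exception (c) fails — the baseline figure is 733, not under 644.
Exception (d) requires that the qualifying period is at least 250 days; but the qualifying period is 220 days, short of 250 days, so (d) is unavailable.
Exception (e) is satisfied on its face — every employee is an immediate family member; remuneration is equity-only; assessed value is $348,000, under the $400,000 limit. However, paragraphs (i)–(o) must be considered: (i) applies — a current Category 3 Waiver is held. (j) is triggered (the coverage ratio is 102%, meeting the 87% threshold), but is itself disapplied by (k): (k) applies — at least one employee exceeds 30 hours/week. (l) would limit (k) — the registered capacity is 2,070 units, meeting the 1,910 units threshold — but (m) sets (l) aside: (m) applies — a current Category E Notice is held. (n) would limit (m) — a current Category 5 Approval is held — but (o) sets (n) aside: (o) applies — a current Annual Certificate is held. Exception (e) does not apply.
No exception displaces § 67.

Yes — Mira's design studio must enrol each employee in the state retirement plan.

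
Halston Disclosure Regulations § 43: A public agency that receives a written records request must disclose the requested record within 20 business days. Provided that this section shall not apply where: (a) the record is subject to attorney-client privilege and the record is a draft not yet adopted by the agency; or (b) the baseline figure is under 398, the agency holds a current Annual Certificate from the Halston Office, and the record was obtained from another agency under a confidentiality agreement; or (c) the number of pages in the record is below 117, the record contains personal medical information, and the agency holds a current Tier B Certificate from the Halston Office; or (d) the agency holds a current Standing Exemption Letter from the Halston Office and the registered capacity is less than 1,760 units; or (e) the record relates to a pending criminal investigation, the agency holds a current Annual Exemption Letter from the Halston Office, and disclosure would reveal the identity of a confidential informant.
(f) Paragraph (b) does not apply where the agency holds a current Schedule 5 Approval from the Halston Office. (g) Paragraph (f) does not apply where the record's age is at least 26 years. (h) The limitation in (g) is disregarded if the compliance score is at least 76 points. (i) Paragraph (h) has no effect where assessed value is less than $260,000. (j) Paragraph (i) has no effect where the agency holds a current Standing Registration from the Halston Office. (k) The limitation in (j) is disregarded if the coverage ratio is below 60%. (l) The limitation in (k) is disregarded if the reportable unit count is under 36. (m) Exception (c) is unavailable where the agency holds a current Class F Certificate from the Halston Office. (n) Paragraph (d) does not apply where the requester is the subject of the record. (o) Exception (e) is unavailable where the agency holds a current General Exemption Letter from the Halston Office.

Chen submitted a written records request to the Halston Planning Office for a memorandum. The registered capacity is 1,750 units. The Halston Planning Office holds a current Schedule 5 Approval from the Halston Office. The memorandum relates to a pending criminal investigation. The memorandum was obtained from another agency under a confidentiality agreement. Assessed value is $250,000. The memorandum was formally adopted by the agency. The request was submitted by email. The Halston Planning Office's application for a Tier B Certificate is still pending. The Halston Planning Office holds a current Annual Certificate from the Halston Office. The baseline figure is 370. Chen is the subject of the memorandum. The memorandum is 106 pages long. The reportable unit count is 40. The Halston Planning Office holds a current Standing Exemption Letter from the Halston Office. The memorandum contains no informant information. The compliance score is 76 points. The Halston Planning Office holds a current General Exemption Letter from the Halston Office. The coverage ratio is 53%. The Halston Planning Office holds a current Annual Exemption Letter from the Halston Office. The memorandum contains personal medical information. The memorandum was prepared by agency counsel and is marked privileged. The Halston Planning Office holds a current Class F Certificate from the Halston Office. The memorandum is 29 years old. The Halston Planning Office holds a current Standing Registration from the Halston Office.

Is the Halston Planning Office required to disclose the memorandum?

No — exception (b) applies; the Halston Planning Office is not required to disclose the memorandum.

Exception (a) does not apply: the memorandum has been formally adopted.
Exception (b)'s conditions are all satisfied: the baseline figure is 370, under the 398 limit; a current Annual Certificate is held; the memorandum was obtained under a confidentiality agreement. As to paragraphs (f)–(l): (f) would limit (b) — a current Schedule 5 Approval is held — but (g) sets (f) aside: (g) is triggered — the record's age is 29 years, meeting the 26 years threshold. (h) would limit (g) — the compliance score is 76 points, meeting the 76 points threshold — but (i) sets (h) aside: (i) applies — assessed value is $250,000, less than the $260,000 limit. (j) is triggered (a current Standing Registration is held), but is set aside by (k): (k) is engaged — the coverage ratio is 53%, below the 60% limit. (l) is not engaged (the reportable unit count is 40, not under 36), so (k) stands. (b) remains available.
Exception (c) requires that the agency holds a current Tier B Certificate from the Halston Office; but there is no Tier B Certificate in force, so (c) is unavailable.
Exception (d): a current Standing Exemption Letter is held; the registered capacity is 1,750 units, less than the 1,760 units limit — every condition holds. However, paragraph (n) must be considered: (n) operates against (d): Chen is the subject of the memorandum. So (d) is unavailable.
Exception (e) does not apply: the memorandum contains no informant information.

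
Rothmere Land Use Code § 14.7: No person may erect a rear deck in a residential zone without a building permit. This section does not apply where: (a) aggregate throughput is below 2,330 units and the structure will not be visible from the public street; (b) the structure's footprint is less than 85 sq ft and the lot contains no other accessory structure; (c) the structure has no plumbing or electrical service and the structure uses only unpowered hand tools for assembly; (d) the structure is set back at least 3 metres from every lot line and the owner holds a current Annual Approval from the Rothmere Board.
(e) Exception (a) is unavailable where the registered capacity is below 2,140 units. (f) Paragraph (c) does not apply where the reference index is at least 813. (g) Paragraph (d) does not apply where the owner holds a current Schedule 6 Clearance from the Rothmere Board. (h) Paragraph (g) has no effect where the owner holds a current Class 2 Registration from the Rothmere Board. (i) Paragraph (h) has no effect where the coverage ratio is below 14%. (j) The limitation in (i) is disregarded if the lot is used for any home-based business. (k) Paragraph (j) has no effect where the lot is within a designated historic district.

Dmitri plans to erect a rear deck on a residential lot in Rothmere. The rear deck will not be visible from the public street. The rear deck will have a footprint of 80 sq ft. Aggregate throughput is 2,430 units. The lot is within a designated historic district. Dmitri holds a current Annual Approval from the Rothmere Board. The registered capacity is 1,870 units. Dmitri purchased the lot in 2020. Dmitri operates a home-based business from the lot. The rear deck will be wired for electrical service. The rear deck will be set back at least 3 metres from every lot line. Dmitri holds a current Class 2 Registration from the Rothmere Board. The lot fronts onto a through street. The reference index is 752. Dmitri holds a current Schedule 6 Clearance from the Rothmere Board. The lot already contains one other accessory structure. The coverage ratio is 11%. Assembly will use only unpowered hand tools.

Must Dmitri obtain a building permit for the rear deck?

Exception (a) fails — aggregate throughput is 2,430 units, not below 2,330 units.
Exception (b) fails — the lot already has another accessory structure.
Exception (c) fails — electrical service is planned.
Exception (d) is satisfied on its face — the setback is at least 3 m on every side; a current Annual Approval is held. But: (g) is triggered — a current Schedule 6 Clearance is held. (h) applies (a current Class 2 Registration is held), but is set aside by (i): (i) operates against (h): the coverage ratio is 11%, below the 14% limit. (j) would limit (i) — a home-based business operates on the lot — but (k) sets (j) aside: (k) operates against (j): the lot is in a historic district. So (d) is unavailable.
No exception displaces § 14.7.

Yes — Dmitri must obtain a building permit.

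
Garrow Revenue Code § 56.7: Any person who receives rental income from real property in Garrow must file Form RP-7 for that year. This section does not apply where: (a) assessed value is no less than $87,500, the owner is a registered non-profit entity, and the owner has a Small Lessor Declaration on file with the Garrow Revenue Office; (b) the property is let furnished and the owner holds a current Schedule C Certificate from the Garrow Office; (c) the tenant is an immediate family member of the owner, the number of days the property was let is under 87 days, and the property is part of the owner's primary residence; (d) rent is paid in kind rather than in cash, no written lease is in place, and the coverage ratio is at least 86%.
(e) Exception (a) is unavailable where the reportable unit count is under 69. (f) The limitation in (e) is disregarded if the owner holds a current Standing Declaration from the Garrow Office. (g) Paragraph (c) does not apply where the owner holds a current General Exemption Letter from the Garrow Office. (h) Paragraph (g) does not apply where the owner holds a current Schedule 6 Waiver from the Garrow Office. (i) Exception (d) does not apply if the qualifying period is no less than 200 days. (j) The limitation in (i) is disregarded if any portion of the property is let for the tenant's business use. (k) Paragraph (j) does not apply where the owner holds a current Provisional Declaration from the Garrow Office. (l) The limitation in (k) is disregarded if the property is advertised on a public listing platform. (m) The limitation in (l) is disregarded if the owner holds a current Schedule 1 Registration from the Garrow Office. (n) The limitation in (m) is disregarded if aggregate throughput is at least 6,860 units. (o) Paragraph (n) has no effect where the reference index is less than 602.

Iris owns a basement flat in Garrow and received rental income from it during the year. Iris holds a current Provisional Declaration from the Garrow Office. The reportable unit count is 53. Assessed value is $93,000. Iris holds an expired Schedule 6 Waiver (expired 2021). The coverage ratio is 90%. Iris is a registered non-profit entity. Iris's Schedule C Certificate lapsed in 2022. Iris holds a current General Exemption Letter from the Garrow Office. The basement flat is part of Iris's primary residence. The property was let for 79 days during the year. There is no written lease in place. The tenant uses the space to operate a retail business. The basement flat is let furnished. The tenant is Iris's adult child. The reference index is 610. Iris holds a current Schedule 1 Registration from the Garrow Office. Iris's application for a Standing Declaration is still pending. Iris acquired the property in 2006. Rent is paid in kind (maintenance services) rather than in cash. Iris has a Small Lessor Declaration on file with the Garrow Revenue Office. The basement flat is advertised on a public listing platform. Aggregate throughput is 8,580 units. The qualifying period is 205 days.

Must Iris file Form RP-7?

All of (a)'s requirements are met (assessed value is $93,000, meeting the $87,500 threshold; Iris is a registered non-profit; a Small Lessor Declaration is on file). But: (e) operates against (a): the reportable unit count is 53, under the 69 limit. (f), which would lift (e), does not operate here — no current Standing Declaration is held. (a) is therefore removed.
Exception (b) requires that the owner holds a current Schedule C Certificate from the Garrow Office; but no current Schedule C Certificate is held, so (b) is unavailable.
All of (c)'s requirements are met (the tenant is an immediate family member; the number of days the property was let is 79 days, under the 87 days limit; the basement flat is part of the primary residence). However, paragraphs (g)–(h) must be considered: (g) operates against (c): a current General Exemption Letter is held. (h), which would lift (g), does not operate here — there is no Schedule 6 Waiver in force. Exception (c) does not apply.
Exception (d)'s conditions are all satisfied: rent is paid in kind; there is no written lease; the coverage ratio is 90%, meeting the 86% threshold. As to paragraphs (i)–(o): (i) is triggered (the qualifying period is 205 days, meeting the 200 days threshold), but is set aside by (j): (j) is triggered — the space is let for business use. (k) applies (a current Provisional Declaration is held), but is set aside by (l): (l) operates — the property is publicly advertised. (m) applies (a current Schedule 1 Registration is held), but is itself disapplied by (n): (n) is triggered — aggregate throughput is 8,580 units, meeting the 6,860 units threshold. (o), which would lift (n), does not operate here — the reference index is 610, not less than 602. Exception (d) stands.

No — exception (d) applies; Iris is not required to file Form RP-7.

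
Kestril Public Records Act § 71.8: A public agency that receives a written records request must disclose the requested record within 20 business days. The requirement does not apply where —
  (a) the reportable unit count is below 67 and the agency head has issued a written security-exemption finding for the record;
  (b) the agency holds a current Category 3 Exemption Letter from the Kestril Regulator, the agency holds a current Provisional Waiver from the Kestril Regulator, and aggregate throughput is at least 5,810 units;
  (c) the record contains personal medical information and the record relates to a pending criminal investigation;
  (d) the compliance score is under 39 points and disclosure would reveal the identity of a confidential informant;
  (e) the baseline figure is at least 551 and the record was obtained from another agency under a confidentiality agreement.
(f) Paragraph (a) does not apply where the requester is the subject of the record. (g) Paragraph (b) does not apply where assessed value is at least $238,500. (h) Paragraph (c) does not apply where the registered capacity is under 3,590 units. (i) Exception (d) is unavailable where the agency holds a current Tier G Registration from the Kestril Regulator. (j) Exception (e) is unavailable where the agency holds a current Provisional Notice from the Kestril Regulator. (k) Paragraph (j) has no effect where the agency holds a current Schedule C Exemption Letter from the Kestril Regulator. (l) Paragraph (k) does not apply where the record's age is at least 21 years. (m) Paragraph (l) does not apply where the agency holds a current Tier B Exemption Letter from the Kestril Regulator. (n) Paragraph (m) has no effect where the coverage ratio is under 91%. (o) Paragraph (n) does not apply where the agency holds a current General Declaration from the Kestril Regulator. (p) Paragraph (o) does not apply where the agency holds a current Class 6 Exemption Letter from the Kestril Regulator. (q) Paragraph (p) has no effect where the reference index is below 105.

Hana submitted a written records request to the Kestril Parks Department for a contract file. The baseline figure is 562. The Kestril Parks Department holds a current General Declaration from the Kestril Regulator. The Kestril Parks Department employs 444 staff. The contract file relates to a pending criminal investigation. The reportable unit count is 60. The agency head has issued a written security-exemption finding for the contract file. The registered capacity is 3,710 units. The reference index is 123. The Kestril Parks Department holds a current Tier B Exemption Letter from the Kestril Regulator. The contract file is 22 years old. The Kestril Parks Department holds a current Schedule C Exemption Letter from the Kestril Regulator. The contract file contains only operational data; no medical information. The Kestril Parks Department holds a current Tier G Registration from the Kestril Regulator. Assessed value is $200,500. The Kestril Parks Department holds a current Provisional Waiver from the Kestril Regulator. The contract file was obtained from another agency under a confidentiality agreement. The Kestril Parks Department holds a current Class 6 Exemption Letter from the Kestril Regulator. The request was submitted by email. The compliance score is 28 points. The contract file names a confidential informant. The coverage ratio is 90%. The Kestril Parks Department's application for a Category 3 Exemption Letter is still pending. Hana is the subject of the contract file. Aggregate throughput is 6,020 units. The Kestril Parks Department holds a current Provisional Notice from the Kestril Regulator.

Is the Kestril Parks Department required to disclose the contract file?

Exception (a): the reportable unit count is 60, below the 67 limit; a written security-exemption finding has been issued — every condition holds. But: (f) operates against (a): Hana is the subject of the contract file. So (a) is unavailable.
Exception (b) requires that the agency holds a current Category 3 Exemption Letter from the Kestril Regulator; but no current Category 3 Exemption Letter is held, so (b) is unavailable.
Exception (c) fails — the contract file contains only operational data.
Exception (d): the compliance score is 28 points, under the 39 points limit; the contract file names a confidential informant — every condition holds. But applying paragraph (i): (i) operates against (d): a current Tier G Registration is held. (d) is therefore removed.
Exception (e)'s conditions are all satisfied: the baseline figure is 562, meeting the 551 threshold; the contract file was obtained under a confidentiality agreement. But applying paragraphs (j)–(q): (j) is triggered — a current Provisional Notice is held. (k) would limit (j) — a current Schedule C Exemption Letter is held — but (l) sets (k) aside: (l) applies — the record's age is 22 years, meeting the 21 years threshold. (m) is triggered (a current Tier B Exemption Letter is held), but is overridden by (n): (n) operates against (m): the coverage ratio is 90%, under the 91% limit. (o) would limit (n) — a current General Declaration is held — but (p) sets (o) aside: (p) operates against (o): a current Class 6 Exemption Letter is held. (q) is inapplicable (the reference index is 123, not below 105), so (p) stands. So (e) is unavailable.
Every exception is unavailable, so the rule governs.

Yes — the Kestril Parks Department must disclose the contract file.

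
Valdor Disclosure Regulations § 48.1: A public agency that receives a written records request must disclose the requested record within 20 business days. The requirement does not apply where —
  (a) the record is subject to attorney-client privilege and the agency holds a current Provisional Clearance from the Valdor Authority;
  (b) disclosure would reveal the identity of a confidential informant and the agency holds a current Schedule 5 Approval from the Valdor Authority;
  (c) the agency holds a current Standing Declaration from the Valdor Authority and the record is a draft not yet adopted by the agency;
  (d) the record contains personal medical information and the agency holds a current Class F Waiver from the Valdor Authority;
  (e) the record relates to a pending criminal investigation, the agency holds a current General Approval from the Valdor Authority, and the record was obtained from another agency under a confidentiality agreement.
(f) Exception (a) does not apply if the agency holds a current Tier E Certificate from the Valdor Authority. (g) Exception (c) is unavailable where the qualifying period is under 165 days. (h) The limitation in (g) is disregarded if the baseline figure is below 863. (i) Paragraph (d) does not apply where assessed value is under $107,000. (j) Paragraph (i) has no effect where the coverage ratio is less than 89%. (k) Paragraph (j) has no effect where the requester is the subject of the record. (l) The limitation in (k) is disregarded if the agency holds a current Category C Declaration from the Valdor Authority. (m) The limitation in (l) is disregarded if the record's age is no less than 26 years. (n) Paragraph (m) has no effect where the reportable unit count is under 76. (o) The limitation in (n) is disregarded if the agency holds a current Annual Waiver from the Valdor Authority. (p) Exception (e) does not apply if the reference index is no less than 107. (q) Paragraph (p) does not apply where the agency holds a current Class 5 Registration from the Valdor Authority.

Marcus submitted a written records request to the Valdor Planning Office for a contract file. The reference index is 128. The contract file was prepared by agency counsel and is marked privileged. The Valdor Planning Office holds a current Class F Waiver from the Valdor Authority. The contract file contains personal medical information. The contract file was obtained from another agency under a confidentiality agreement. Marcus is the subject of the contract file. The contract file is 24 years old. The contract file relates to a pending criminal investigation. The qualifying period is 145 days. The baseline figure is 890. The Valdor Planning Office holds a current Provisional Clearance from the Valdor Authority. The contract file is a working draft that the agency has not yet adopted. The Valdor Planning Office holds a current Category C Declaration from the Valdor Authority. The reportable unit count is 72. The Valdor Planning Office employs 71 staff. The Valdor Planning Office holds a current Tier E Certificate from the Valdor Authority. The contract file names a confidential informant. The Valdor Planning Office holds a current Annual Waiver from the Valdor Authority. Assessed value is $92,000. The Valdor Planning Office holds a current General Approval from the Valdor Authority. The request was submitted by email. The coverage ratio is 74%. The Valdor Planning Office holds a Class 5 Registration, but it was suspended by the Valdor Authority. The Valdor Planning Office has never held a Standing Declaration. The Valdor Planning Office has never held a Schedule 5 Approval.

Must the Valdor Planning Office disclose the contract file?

No — exception (d) applies; the Valdor Planning Office is not required to disclose the contract file.

Exception (a)'s conditions are all satisfied: the contract file is privileged; a current Provisional Clearance is held. But: (f) is triggered — a current Tier E Certificate is held. Exception (a) does not apply.
Exception (b) requires that the agency holds a current Schedule 5 Approval from the Valdor Authority; but no current Schedule 5 Approval is held, so (b) is unavailable.
Exception (c) requires that the agency holds a current Standing Declaration from the Valdor Authority; but no current Standing Declaration is held, so (c) is unavailable.
Exception (d)'s conditions are all satisfied: the contract file contains personal medical information; a current Class F Waiver is held. Considering the limiting provisions: (i) would limit (d) — assessed value is $92,000, under the $107,000 limit — but (j) sets (i) aside: (j) operates — the coverage ratio is 74%, less than the 89% limit. (k) would limit (j) — Marcus is the subject of the contract file — but (l) sets (k) aside: (l) operates against (k): a current Category C Declaration is held. (m), which would lift (l), is not triggered — the record's age is 24 years, short of 26 years. Exception (d) stands.
Exception (e)'s conditions are all satisfied: the contract file relates to a pending investigation; a current General Approval is held; the contract file was obtained under a confidentiality agreement. However, paragraphs (p)–(q) must be considered: (p) is engaged — the reference index is 128, meeting the 107 threshold. (q), which would lift (p), is inapplicable — the Class 5 Registration is not current. So (e) is unavailable.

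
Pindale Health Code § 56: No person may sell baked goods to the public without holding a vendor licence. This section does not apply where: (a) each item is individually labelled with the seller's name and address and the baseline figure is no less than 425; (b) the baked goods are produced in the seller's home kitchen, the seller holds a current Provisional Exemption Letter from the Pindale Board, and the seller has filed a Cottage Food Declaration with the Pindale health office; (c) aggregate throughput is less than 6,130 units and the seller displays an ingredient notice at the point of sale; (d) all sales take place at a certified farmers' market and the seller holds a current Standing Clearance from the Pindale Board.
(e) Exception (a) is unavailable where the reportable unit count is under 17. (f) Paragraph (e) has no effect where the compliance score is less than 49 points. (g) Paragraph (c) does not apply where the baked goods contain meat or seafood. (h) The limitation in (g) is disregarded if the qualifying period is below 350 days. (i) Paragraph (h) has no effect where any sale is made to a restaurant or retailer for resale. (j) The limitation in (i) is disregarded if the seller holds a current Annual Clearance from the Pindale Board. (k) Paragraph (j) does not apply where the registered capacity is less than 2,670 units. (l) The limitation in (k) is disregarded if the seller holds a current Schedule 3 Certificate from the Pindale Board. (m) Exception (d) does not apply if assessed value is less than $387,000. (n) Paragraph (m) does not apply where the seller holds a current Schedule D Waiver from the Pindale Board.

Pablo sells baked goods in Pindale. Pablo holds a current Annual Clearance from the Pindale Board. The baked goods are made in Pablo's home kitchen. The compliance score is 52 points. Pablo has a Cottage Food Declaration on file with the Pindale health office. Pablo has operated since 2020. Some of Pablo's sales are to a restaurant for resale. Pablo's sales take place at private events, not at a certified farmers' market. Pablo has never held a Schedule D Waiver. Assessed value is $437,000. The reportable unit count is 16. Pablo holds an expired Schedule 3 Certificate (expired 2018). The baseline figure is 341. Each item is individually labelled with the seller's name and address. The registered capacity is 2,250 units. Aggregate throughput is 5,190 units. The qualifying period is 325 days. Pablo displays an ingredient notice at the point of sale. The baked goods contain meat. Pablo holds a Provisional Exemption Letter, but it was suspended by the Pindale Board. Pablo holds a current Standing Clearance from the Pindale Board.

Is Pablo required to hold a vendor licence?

Yes — Pablo must hold a vendor licence.

Exception (a) fails — the baseline figure is 341, short of 425.
Exception (b) requires that the seller holds a current Provisional Exemption Letter from the Pindale Board; but there is no Provisional Exemption Letter in force, so (b) is unavailable.
All of (c)'s requirements are met (aggregate throughput is 5,190 units, less than the 6,130 units limit; an ingredient notice is displayed). Turning to paragraphs (g)–(l): (g) operates against (c): the baked goods contain meat. (h) would limit (g) — the qualifying period is 325 days, below the 350 days limit — but (i) sets (h) aside: (i) operates against (h): some sales are to a restaurant for resale. (j) is triggered (a current Annual Clearance is held), but is itself disapplied by (k): (k) operates against (j): the registered capacity is 2,250 units, less than the 2,670 units limit. (l) is inapplicable (the Schedule 3 Certificate is not current), so (k) stands. Exception (c) does not apply.
Exception (d) fails — sales are at private events, not a certified farmers' market.
No exception applies. The general rule governs.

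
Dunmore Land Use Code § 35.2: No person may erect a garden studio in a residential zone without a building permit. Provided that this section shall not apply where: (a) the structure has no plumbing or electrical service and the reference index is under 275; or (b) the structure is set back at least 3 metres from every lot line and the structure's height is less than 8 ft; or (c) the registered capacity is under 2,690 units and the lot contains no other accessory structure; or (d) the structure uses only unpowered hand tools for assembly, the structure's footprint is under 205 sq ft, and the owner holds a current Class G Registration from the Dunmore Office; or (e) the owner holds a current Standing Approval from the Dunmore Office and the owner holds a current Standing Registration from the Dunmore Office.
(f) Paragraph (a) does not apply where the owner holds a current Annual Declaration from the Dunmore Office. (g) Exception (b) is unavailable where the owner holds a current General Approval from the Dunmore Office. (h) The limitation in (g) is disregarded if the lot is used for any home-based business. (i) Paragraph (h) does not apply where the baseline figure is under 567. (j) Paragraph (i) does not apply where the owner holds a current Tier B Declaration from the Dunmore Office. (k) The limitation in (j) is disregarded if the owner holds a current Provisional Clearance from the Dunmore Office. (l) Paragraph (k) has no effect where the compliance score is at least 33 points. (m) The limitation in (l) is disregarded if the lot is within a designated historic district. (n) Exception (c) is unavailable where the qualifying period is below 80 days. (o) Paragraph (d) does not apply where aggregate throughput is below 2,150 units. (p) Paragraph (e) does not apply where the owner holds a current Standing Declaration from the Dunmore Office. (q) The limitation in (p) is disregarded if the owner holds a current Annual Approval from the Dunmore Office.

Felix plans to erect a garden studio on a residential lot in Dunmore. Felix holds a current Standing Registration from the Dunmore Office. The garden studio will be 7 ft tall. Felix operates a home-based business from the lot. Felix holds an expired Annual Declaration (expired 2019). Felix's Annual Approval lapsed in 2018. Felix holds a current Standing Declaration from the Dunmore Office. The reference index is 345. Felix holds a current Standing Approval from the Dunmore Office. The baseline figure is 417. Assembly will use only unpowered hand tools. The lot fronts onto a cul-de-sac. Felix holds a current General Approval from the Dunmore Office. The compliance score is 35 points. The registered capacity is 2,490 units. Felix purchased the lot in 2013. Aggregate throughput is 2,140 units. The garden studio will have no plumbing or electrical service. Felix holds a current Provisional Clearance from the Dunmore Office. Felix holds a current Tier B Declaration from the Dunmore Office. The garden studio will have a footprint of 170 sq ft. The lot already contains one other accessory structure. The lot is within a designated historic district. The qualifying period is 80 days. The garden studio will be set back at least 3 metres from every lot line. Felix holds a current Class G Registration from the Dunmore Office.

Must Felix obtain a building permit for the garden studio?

Exception (a) fails — the reference index is 345, not under 275.
Exception (b)'s conditions are all satisfied: the setback is at least 3 m on every side; the structure's height is 7 ft, less than the 8 ft limit. However, paragraphs (g)–(m) must be considered: (g) operates against (b): a current General Approval is held. (h) operates (a home-based business operates on the lot), but is overridden by (i): (i) operates against (h): the baseline figure is 417, under the 567 limit. (j) would limit (i) — a current Tier B Declaration is held — but (k) sets (j) aside: (k) operates — a current Provisional Clearance is held. (l) operates (the compliance score is 35 points, meeting the 33 points threshold), but is itself disapplied by (m): (m) operates against (l): the lot is in a historic district. (b) is therefore removed.
Exception (c) does not apply: the lot already has another accessory structure.
Exception (d): assembly uses only hand tools; the structure's footprint is 170 sq ft, under the 205 sq ft limit; a current Class G Registration is held — every condition holds. But: (o) is triggered — aggregate throughput is 2,140 units, below the 2,150 units limit. So (d) is unavailable.
Exception (e) is satisfied on its face — a current Standing Approval is held; a current Standing Registration is held. Turning to paragraphs (p)–(q): (p) is triggered — a current Standing Declaration is held. (q), which would lift (p), is not engaged — the Annual Approval is not current. So (e) is unavailable.
No exception is made out. Felix falls within the general rule.

Yes — Felix must obtain a building permit.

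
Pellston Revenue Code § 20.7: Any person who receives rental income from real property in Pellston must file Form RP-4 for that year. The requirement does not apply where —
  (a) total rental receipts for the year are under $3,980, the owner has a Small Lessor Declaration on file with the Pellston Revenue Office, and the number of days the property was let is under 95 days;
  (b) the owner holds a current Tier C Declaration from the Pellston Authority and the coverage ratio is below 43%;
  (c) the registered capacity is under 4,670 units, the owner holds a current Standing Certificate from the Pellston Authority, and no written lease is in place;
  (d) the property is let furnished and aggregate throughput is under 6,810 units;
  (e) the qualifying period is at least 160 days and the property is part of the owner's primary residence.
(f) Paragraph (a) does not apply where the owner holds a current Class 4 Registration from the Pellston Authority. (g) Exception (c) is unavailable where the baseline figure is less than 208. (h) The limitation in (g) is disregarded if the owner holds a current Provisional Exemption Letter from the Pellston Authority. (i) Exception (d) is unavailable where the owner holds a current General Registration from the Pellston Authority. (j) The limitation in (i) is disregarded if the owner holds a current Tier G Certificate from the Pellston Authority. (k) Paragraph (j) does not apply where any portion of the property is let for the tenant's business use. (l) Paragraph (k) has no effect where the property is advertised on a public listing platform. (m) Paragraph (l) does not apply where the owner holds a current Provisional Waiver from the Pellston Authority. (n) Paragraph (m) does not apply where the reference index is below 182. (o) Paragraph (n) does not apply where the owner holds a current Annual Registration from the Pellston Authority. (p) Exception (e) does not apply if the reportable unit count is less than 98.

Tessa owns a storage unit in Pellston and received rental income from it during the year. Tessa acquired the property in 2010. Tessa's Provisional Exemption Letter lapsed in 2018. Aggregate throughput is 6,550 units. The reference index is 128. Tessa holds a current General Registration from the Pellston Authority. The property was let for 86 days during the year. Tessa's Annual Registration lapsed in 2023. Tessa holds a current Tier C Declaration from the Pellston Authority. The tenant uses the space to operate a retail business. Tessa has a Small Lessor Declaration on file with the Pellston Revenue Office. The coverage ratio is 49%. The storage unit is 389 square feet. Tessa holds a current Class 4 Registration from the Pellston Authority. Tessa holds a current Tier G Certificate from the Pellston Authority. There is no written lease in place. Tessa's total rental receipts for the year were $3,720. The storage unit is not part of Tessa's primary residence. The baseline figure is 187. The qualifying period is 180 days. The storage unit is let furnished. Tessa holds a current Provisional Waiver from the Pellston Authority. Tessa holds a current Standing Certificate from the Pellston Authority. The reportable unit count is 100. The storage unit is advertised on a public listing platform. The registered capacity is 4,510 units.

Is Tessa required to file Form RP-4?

All of (a)'s requirements are met (total rental receipts for the year are $3,720, under the $3,980 limit; a Small Lessor Declaration is on file; the number of days the property was let is 86 days, under the 95 days limit). Turning to paragraph (f): (f) operates against (a): a current Class 4 Registration is held. So (a) is unavailable.
Exception (b) does not apply: the coverage ratio is 49%, not below 43%.
Exception (c) is satisfied on its face — the registered capacity is 4,510 units, under the 4,670 units limit; a current Standing Certificate is held; there is no written lease. But: (g) operates against (c): the baseline figure is 187, less than the 208 limit. (h), which would lift (g), does not operate here — there is no Provisional Exemption Letter in force. So (c) is unavailable.
All of (d)'s requirements are met (the property is let furnished; aggregate throughput is 6,550 units, under the 6,810 units limit). Under paragraphs (i)–(o): (i) is triggered (a current General Registration is held), but is displaced by (j): (j) operates against (i): a current Tier G Certificate is held. (k) would limit (j) — the space is let for business use — but (l) sets (k) aside: (l) operates — the property is publicly advertised. (m) operates (a current Provisional Waiver is held), but is overridden by (n): (n) is triggered — the reference index is 128, below the 182 limit. (o), which would lift (n), is inapplicable — the Annual Registration is not current. So (d) applies.
Exception (e) does not apply: the storage unit is not part of the primary residence.

No — exception (d) applies; Tessa is not required to file Form RP-4.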